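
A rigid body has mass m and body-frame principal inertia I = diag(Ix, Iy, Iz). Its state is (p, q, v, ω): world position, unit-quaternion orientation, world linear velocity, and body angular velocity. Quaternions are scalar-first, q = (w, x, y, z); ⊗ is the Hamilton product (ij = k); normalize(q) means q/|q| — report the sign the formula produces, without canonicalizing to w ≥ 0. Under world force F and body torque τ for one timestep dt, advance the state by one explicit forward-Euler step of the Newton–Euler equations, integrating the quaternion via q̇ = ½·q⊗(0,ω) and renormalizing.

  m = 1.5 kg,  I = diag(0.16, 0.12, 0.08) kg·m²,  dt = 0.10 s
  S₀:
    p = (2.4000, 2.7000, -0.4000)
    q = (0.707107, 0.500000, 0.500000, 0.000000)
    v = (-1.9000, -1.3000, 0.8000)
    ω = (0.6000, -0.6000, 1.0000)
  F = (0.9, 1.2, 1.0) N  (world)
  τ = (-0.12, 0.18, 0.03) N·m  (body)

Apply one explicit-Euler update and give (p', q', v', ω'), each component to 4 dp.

p' = (2.2100, 2.5700, -0.3200)
q' = (0.7056, 0.5450, 0.4528, 0.0053)
v' = (-1.8400, -1.2200, 0.8667)
ω' = (0.5100, -0.4900, 1.0195)

ω×(Iω) gyroscopic = (0.0240, 0.0480, 0.0144)
α = I⁻¹(τ − ω×Iω) = (-0.9000, 1.1000, 0.1950)
ω' = ω + α·dt = (0.5100, -0.4900, 1.0195)
Hamilton product q⊗(0,ω) = (0.0000000, 0.9242642, -0.9242642, 0.1071070)
updated quaternion q' = (0.7056, 0.5450, 0.4528, 0.0053)
linear accel F/m = (0.6000, 0.8000, 0.6667)
p + v·dt = (2.2100, 2.5700, -0.3200)
new velocity v' = (-1.8400, -1.2200, 0.8667)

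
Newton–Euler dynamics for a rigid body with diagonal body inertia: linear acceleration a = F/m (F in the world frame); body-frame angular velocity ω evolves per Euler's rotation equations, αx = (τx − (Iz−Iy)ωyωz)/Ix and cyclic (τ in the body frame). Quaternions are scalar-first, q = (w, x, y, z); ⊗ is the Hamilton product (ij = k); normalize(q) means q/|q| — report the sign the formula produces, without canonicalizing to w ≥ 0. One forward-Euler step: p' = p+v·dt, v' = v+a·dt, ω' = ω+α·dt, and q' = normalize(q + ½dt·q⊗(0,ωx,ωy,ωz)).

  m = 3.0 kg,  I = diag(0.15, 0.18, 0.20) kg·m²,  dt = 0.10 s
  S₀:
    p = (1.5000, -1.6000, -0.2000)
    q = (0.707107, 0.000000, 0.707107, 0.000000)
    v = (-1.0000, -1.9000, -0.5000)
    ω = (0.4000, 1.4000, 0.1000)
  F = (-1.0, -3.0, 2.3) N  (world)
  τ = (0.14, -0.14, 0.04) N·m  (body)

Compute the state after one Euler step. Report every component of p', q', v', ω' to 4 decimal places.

ω×(Iω) gyroscopic = (0.0028, -0.0020, 0.0168)
(τ − ω×Iω)/I = (0.9147, -0.7667, 0.1160)
new body rate ω' = (0.4915, 1.3233, 0.1116)
2q̇ = q⊗(0,ω) = (-0.9899498, 0.3535535, 0.9899498, -0.2121321)
q' = normalize(q + ½dt·q⊗(0,ω)) = (0.6559, 0.0176, 0.7546, -0.0106)
linear accel F/m = (-0.3333, -1.0000, 0.7667)
new position p' = (1.4000, -1.7900, -0.2500)
new velocity v' = (-1.0333, -2.0000, -0.4233)

p' = (1.4000, -1.7900, -0.2500)
q' = (0.6559, 0.0176, 0.7546, -0.0106)
v' = (-1.0333, -2.0000, -0.4233)
ω' = (0.4915, 1.3233, 0.1116)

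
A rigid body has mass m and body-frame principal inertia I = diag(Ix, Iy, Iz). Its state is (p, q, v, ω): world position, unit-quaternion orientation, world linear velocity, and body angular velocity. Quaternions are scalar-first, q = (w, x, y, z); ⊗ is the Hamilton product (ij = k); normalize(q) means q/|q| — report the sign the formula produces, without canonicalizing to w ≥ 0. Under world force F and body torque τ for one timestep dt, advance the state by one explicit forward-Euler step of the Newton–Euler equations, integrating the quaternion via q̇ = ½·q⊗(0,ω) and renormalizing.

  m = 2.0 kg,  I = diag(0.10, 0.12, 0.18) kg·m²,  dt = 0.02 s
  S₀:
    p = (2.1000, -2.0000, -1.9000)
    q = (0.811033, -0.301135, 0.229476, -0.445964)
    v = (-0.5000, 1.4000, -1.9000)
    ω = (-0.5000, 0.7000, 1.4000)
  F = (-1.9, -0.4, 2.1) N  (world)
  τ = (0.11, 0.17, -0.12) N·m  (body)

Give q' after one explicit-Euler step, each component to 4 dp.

q' = (0.8141, -0.2988, 0.2416, -0.4355)

q⊗(0,ω) = (0.3131489, 0.2279247, 1.2122941, 1.0393897)
updated quaternion q' = (0.8141, -0.2988, 0.2416, -0.4355)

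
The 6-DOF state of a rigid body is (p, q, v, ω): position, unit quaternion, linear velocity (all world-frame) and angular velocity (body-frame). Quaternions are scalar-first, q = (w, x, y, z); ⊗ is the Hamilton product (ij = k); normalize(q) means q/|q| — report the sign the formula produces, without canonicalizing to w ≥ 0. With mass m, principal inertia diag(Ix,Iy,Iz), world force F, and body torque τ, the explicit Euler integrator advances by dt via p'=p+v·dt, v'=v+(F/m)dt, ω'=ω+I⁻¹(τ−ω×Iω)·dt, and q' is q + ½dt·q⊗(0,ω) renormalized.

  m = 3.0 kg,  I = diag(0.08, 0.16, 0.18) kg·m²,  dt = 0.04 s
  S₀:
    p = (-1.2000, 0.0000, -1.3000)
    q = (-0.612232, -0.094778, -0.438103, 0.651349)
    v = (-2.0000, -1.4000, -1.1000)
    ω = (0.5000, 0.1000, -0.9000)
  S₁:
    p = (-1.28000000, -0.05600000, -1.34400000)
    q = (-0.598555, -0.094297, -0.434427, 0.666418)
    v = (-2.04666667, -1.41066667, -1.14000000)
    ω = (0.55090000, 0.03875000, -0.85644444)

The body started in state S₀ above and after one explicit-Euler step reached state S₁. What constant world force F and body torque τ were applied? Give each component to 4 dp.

F = (-3.5000, -0.8000, -3.0000)
τ = (0.1000, -0.2000, 0.2000)

rate change Δω = (0.05090000, -0.06125000, 0.04355556)
I·α + gyro = (0.1000, -0.2000, 0.2000)
v₁ − v₀ = (-0.04666667, -0.01066667, -0.04000000)
F = m·Δv/dt = (-3.5000, -0.8000, -3.0000)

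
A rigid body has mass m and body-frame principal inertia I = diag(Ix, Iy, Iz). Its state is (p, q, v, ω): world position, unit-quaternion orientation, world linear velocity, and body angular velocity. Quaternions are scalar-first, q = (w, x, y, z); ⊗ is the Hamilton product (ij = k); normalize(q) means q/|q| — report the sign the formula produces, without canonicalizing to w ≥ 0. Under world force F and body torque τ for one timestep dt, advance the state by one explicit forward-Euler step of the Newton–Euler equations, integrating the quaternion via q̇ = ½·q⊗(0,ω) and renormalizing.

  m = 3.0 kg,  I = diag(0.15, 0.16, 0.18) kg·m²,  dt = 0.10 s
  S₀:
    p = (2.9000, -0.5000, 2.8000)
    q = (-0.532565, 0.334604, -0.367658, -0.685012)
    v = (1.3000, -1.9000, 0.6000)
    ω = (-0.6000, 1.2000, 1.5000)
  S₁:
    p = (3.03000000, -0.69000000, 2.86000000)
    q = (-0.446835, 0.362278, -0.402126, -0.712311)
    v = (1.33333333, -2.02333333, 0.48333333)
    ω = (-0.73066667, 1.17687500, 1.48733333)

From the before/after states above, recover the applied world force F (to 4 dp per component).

F = (1.0000, -3.7000, -3.5000)

velocity change Δv = (0.03333333, -0.12333333, -0.11666667)
F = m·Δv/dt = (1.0000, -3.7000, -3.5000)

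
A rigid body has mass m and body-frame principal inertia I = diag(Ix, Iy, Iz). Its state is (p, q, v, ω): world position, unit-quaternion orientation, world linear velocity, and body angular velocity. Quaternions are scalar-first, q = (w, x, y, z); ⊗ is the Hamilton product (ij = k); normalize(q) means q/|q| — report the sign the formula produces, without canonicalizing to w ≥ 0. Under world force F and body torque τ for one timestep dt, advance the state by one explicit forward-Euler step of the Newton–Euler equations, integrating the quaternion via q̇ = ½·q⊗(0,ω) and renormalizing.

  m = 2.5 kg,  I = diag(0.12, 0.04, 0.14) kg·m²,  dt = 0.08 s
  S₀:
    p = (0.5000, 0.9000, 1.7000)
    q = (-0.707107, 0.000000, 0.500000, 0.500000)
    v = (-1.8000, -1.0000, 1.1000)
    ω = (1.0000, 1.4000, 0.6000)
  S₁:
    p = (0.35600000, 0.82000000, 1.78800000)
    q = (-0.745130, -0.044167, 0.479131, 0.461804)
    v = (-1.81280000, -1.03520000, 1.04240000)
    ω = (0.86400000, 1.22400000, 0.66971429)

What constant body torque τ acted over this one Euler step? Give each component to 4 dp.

ω₁ − ω₀ = (-0.13600000, -0.17600000, 0.06971429)
τ = I·(Δω/dt) + ω₀×(Iω₀) = (-0.1200, -0.1000, 0.0100)

τ = (-0.1200, -0.1000, 0.0100)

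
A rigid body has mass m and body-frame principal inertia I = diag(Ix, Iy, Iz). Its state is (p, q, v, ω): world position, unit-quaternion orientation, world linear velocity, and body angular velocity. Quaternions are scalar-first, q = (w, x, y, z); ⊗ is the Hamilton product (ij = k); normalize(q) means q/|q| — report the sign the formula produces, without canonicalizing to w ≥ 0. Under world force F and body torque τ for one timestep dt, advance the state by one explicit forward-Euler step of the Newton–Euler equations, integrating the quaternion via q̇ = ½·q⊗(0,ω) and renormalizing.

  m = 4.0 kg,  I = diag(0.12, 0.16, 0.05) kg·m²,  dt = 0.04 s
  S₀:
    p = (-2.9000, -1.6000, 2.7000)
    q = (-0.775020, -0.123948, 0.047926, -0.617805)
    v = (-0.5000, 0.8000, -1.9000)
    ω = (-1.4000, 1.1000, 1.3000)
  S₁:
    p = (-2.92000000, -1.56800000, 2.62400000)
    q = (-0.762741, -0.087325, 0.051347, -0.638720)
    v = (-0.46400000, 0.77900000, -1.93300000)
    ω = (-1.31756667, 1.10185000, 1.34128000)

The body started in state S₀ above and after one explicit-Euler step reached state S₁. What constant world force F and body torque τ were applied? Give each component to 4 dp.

velocity change Δv = (0.03600000, -0.02100000, -0.03300000)
F = m·Δv/dt = (3.6000, -2.1000, -3.3000)
rate change Δω = (0.08243333, 0.00185000, 0.04128000)
precession coupling = (-0.1573, -0.1274, -0.0616)
applied torque τ = (0.0900, -0.1200, -0.0100)

F = (3.6000, -2.1000, -3.3000)
τ = (0.0900, -0.1200, -0.0100)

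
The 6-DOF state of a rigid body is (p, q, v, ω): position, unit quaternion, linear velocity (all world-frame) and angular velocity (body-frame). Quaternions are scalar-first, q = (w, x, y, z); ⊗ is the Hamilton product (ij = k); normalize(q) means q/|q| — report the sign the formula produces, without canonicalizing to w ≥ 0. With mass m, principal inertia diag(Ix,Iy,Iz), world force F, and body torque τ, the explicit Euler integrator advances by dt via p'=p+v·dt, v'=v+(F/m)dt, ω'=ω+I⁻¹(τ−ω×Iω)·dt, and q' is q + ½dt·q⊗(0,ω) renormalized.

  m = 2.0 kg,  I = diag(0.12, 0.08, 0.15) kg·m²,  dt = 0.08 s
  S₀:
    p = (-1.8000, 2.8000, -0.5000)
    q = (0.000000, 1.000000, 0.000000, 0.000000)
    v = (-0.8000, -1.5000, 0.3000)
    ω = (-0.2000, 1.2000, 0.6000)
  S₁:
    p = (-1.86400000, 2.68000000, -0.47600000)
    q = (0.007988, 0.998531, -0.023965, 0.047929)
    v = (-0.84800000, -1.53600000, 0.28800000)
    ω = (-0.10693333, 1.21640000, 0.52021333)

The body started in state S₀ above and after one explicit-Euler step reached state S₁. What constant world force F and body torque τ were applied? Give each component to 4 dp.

F = (-1.2000, -0.9000, -0.3000)
τ = (0.1900, 0.0200, -0.1400)

v₁ − v₀ = (-0.04800000, -0.03600000, -0.01200000)
F = m·Δv/dt = (-1.2000, -0.9000, -0.3000)
ω₁ − ω₀ = (0.09306667, 0.01640000, -0.07978667)
precession coupling = (0.0504, 0.0036, 0.0096)
I·α + gyro = (0.1900, 0.0200, -0.1400)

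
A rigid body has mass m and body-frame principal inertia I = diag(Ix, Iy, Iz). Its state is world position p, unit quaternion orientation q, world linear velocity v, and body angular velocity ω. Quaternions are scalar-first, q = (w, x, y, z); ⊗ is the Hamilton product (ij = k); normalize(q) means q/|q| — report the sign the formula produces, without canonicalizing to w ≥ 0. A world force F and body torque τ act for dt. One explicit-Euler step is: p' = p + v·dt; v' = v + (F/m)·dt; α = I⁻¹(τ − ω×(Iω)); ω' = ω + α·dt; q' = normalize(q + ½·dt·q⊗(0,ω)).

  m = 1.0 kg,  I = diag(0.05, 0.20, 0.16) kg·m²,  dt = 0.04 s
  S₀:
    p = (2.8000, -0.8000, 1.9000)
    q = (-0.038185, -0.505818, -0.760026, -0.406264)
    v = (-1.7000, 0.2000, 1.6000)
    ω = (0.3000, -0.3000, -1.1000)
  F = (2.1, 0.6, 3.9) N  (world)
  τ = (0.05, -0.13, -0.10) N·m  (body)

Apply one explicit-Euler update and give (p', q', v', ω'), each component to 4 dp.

a = (2.1000, 0.6000, 3.9000)
p + v·dt = (2.7320, -0.7920, 1.9640)
v + (F/m)dt = (-1.6160, 0.2240, 1.7560)
gyro term ω×Iω = (-0.0132, 0.0363, -0.0135)
α = I⁻¹(τ − ω×Iω) = (1.2640, -0.8315, -0.5406)
new body rate ω' = (0.3506, -0.3333, -1.1216)
2q̇ = q⊗(0,ω) = (-0.5231528, 0.7026939, -0.6668235, 0.4217567)
q' = normalize(q + ½dt·q⊗(0,ω)) = (-0.0486, -0.4916, -0.7731, -0.3977)

p' = (2.7320, -0.7920, 1.9640)
q' = (-0.0486, -0.4916, -0.7731, -0.3977)
v' = (-1.6160, 0.2240, 1.7560)
ω' = (0.3506, -0.3333, -1.1216)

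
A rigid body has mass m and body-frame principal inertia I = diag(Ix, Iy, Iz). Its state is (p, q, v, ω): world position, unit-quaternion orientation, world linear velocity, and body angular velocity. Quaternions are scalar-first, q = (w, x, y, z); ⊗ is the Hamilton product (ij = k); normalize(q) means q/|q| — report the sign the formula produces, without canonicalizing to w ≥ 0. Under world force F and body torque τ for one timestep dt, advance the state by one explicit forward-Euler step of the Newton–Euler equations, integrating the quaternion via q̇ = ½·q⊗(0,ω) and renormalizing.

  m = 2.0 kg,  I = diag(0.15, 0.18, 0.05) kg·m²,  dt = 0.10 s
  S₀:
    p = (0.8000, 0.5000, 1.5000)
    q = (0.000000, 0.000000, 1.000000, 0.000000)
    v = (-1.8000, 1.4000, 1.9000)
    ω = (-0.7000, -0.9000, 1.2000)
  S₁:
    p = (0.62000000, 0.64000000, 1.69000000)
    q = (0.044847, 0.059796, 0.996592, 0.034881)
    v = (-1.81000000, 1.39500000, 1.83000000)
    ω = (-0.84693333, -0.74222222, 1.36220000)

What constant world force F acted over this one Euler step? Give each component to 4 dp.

F = (-0.2000, -0.1000, -1.4000)

Δv = v₁−v₀ = (-0.01000000, -0.00500000, -0.07000000)
F = m·Δv/dt = (-0.2000, -0.1000, -1.4000)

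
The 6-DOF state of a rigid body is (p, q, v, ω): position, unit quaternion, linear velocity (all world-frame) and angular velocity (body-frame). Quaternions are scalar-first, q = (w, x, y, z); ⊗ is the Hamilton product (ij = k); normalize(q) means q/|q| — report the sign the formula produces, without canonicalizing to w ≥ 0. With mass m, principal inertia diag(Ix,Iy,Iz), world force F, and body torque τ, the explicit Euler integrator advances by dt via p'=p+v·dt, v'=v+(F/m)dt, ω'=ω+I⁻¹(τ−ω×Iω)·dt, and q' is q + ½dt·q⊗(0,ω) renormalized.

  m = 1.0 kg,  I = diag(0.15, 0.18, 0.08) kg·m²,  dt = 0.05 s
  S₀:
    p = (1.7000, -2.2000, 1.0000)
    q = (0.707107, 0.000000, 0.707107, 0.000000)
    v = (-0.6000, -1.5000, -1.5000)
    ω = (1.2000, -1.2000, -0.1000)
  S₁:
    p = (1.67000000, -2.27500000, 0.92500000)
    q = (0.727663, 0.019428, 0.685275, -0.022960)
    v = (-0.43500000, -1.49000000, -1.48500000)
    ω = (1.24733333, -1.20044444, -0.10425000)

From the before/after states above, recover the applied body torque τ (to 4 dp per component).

rate change Δω = (0.04733333, -0.00044444, -0.00425000)
applied torque τ = (0.1300, -0.0100, -0.0500)

τ = (0.1300, -0.0100, -0.0500)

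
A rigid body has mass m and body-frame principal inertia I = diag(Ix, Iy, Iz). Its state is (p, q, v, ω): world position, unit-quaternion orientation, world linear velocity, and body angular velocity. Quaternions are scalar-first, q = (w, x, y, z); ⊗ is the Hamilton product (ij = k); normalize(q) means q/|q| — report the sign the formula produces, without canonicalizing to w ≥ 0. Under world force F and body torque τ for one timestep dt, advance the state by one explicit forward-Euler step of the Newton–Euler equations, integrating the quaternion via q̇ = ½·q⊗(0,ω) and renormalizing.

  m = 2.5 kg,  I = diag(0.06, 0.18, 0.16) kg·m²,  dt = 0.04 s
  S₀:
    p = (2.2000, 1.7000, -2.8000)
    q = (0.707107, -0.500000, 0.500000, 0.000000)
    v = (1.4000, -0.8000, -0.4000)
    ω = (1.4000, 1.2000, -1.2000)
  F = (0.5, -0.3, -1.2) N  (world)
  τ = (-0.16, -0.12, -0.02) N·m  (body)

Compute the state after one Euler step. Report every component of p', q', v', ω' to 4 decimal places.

p + v·dt = (2.2560, 1.6680, -2.8160)
v + (F/m)dt = (1.4080, -0.8048, -0.4192)
(τ − ω×Iω)/I = (-3.1467, -1.6000, -1.3850)
ω' = ω + α·dt = (1.2741, 1.1360, -1.2554)
2q̇ = q⊗(0,ω) = (0.1000000, 0.3899498, 0.2485284, -2.1485284)
updated quaternion q' = (0.7084, -0.4917, 0.5045, -0.0429)

p' = (2.2560, 1.6680, -2.8160)
q' = (0.7084, -0.4917, 0.5045, -0.0429)
v' = (1.4080, -0.8048, -0.4192)
ω' = (1.2741, 1.1360, -1.2554)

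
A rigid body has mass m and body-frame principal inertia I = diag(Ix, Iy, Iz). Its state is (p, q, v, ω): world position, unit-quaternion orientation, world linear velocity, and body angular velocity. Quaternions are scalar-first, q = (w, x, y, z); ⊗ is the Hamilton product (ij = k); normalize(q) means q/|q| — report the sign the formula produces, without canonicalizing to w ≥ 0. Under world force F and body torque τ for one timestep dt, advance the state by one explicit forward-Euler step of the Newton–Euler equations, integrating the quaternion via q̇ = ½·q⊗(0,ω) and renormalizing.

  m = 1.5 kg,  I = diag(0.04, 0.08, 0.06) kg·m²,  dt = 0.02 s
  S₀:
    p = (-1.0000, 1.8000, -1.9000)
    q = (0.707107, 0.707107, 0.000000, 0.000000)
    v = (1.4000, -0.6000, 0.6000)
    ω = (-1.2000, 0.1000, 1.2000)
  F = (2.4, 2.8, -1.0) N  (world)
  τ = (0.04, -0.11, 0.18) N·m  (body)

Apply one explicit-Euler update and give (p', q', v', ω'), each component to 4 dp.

p' = (-0.9720, 1.7880, -1.8880)
q' = (0.7155, 0.6985, -0.0078, 0.0092)
v' = (1.4320, -0.5627, 0.5867)
ω' = (-1.1788, 0.0653, 1.2616)

ω×(Iω) gyroscopic = (-0.0024, 0.0288, -0.0048)
(τ − ω×Iω)/I = (1.0600, -1.7350, 3.0800)
ω' = ω + α·dt = (-1.1788, 0.0653, 1.2616)
Hamilton product q⊗(0,ω) = (0.8485284, -0.8485284, -0.7778177, 0.9192391)
q + ½dt·q⊗(0,ω), renormalized = (0.7155, 0.6985, -0.0078, 0.0092)
linear accel F/m = (1.6000, 1.8667, -0.6667)
p + v·dt = (-0.9720, 1.7880, -1.8880)
v + (F/m)dt = (1.4320, -0.5627, 0.5867)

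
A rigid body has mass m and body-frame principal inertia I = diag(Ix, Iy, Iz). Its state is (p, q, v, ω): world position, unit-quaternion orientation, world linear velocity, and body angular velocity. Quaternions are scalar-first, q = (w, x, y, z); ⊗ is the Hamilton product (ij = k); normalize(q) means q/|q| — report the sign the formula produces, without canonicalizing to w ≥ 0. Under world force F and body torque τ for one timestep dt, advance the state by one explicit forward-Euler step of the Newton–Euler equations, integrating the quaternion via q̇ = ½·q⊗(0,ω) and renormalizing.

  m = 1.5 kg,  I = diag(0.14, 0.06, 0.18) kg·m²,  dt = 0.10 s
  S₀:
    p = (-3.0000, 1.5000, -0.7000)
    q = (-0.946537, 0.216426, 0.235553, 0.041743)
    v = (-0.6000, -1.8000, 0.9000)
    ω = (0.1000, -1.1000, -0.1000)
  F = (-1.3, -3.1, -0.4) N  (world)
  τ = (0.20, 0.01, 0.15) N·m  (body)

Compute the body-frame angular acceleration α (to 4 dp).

α = (1.3343, 0.1600, 0.7844)

gyro term ω×Iω = (0.0132, 0.0004, 0.0088)
angular accel α = (1.3343, 0.1600, 0.7844)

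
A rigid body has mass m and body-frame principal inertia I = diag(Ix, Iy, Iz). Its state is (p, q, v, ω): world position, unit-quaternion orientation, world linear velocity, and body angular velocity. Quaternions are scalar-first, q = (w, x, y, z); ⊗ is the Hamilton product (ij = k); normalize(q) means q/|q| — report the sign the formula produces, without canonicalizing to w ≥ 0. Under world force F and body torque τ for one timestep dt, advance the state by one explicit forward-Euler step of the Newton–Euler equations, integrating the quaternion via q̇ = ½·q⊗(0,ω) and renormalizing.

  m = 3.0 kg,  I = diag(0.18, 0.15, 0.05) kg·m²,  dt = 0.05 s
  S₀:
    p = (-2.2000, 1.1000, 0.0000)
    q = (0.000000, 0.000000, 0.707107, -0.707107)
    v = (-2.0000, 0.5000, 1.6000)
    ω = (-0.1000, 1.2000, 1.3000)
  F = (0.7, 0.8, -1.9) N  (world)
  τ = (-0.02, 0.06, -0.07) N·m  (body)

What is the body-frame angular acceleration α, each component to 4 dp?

α = (0.7556, 0.5127, -1.4720)

gyro term ω×Iω = (-0.1560, -0.0169, 0.0036)
α = I⁻¹(τ − ω×Iω) = (0.7556, 0.5127, -1.4720)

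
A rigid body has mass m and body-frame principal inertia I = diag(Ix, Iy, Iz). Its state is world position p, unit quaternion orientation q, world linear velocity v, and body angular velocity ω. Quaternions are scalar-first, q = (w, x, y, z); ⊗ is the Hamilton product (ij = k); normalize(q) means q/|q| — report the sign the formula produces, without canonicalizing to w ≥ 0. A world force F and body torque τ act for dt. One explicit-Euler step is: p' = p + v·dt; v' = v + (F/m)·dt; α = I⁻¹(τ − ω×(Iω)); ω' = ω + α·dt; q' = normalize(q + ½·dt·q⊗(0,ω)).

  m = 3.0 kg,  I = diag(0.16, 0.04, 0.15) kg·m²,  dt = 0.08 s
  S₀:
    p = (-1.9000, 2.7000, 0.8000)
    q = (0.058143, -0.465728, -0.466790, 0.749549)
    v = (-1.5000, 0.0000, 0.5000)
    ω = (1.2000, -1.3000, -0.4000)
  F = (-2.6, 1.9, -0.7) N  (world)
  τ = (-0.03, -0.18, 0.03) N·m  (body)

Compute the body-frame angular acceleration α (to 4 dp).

α = (-0.5450, -4.3800, -1.0480)

gyro term ω×Iω = (0.0572, -0.0048, 0.1872)
angular accel α = (-0.5450, -4.3800, -1.0480)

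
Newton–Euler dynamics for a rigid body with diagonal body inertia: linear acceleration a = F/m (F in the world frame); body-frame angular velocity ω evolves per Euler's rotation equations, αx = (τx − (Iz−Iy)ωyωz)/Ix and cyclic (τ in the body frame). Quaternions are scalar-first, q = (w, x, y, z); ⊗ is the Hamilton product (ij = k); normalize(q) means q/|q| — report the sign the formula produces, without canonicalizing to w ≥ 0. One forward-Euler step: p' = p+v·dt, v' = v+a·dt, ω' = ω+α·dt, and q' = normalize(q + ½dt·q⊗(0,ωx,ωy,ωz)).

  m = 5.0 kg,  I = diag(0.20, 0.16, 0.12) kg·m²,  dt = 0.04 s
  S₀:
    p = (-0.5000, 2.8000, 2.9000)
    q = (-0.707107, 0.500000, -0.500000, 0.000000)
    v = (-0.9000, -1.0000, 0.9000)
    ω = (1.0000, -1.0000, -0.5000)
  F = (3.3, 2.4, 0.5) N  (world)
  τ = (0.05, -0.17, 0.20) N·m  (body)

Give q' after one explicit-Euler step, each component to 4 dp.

2q̇ = q⊗(0,ω) = (-1.0000000, -0.4571070, 0.9571070, 0.3535535)
updated quaternion q' = (-0.7268, 0.4906, -0.4806, 0.0071)

q' = (-0.7268, 0.4906, -0.4806, 0.0071)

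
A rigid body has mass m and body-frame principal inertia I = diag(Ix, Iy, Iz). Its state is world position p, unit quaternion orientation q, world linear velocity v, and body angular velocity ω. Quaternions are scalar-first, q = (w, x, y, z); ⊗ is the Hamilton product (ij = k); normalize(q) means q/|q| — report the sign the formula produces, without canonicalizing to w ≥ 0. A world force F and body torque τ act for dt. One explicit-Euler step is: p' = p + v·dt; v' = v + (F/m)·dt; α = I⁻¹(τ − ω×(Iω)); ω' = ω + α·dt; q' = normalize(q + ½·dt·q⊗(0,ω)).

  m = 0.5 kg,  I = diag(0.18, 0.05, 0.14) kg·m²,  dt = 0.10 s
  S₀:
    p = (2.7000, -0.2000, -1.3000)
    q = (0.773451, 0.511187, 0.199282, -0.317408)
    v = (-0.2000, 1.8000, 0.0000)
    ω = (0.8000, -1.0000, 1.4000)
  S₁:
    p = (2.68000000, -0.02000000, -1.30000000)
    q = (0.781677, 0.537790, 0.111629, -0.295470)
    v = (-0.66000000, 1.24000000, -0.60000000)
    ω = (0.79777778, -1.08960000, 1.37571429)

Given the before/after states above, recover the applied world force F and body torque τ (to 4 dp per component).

ω₁ − ω₀ = (-0.00222222, -0.08960000, -0.02428571)
ω₀×(Iω₀) = (-0.1260, 0.0448, 0.1040)
I·α + gyro = (-0.1300, 0.0000, 0.0700)
Δv = v₁−v₀ = (-0.46000000, -0.56000000, -0.60000000)
applied force F = (-2.3000, -2.8000, -3.0000)

F = (-2.3000, -2.8000, -3.0000)
τ = (-0.1300, 0.0000, 0.0700)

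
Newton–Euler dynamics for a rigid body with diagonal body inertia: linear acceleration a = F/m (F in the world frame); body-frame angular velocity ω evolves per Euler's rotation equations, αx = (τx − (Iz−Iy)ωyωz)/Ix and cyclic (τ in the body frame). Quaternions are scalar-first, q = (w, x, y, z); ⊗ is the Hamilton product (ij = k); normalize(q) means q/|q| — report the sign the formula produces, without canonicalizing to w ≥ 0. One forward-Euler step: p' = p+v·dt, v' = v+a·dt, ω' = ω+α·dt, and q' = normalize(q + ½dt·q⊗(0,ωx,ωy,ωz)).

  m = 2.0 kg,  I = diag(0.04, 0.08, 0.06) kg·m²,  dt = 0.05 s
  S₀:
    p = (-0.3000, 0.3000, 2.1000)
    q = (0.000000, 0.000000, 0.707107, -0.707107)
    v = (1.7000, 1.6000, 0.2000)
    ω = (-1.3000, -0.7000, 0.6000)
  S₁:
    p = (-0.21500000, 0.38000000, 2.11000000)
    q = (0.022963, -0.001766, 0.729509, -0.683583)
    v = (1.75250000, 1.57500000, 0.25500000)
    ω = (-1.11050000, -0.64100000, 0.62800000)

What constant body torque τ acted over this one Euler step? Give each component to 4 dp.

τ = (0.1600, 0.1100, 0.0700)

rate change Δω = (0.18950000, 0.05900000, 0.02800000)
applied torque τ = (0.1600, 0.1100, 0.0700)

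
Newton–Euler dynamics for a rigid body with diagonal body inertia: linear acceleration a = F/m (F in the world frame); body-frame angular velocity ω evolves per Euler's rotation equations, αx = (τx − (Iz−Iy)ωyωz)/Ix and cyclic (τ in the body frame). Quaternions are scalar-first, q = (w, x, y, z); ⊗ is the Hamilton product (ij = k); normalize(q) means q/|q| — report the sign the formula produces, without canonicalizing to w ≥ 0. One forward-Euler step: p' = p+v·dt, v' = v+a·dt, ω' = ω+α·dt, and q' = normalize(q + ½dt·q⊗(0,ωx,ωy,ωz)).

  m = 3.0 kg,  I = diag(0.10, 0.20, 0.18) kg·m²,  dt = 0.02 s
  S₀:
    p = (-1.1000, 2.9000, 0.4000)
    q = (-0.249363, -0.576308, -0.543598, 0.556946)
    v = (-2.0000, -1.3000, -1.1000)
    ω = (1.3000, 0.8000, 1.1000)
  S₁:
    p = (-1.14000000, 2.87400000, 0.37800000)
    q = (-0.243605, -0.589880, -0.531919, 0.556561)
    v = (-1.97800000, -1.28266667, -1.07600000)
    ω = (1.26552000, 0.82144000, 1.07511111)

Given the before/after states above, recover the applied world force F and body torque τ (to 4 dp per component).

ω₁ − ω₀ = (-0.03448000, 0.02144000, -0.02488889)
applied torque τ = (-0.1900, 0.1000, -0.1200)
Δv = v₁−v₀ = (0.02200000, 0.01733333, 0.02400000)
m·(v₁−v₀)/dt = (3.3000, 2.6000, 3.6000)

F = (3.3000, 2.6000, 3.6000)
τ = (-0.1900, 0.1000, -0.1200)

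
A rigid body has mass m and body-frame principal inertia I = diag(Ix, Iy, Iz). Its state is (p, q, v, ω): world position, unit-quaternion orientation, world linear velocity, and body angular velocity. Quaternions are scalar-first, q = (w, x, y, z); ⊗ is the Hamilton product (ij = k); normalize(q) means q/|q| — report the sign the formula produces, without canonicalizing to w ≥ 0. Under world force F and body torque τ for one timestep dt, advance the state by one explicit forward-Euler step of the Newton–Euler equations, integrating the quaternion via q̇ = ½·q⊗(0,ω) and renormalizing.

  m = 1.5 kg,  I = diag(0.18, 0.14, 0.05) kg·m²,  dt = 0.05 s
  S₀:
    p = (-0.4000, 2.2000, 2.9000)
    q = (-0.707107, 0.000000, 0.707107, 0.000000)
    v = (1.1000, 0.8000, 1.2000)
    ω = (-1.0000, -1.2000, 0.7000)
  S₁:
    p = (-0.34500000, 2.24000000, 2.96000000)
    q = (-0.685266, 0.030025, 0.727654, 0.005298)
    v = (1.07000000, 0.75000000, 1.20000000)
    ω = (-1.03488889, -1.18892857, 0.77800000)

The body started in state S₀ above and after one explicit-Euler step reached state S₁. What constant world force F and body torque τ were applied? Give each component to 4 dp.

velocity change Δv = (-0.03000000, -0.05000000, 0.00000000)
m·(v₁−v₀)/dt = (-0.9000, -1.5000, 0.0000)
Δω = ω₁−ω₀ = (-0.03488889, 0.01107143, 0.07800000)
precession coupling = (0.0756, -0.0910, -0.0480)
I·α + gyro = (-0.0500, -0.0600, 0.0300)

F = (-0.9000, -1.5000, 0.0000)
τ = (-0.0500, -0.0600, 0.0300)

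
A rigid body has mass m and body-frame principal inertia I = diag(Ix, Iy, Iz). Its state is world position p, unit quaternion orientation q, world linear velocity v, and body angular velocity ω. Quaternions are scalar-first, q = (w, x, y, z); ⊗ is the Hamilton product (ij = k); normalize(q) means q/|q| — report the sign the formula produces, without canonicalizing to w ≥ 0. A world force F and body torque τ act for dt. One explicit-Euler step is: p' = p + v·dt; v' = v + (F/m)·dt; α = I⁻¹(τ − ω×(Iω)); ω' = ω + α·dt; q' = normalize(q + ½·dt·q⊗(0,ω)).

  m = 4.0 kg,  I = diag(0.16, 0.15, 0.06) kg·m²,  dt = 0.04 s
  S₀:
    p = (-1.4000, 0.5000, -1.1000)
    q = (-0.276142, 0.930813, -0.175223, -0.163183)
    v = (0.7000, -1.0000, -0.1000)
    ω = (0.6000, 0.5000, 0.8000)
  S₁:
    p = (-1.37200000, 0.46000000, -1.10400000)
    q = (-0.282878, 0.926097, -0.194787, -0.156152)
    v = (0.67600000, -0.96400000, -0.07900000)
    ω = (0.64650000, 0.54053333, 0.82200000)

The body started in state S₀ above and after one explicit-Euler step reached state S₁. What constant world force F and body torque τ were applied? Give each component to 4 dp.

v₁ − v₀ = (-0.02400000, 0.03600000, 0.02100000)
applied force F = (-2.4000, 3.6000, 2.1000)
Δω = ω₁−ω₀ = (0.04650000, 0.04053333, 0.02200000)
τ = I·(Δω/dt) + ω₀×(Iω₀) = (0.1500, 0.2000, 0.0300)

F = (-2.4000, 3.6000, 2.1000)
τ = (0.1500, 0.2000, 0.0300)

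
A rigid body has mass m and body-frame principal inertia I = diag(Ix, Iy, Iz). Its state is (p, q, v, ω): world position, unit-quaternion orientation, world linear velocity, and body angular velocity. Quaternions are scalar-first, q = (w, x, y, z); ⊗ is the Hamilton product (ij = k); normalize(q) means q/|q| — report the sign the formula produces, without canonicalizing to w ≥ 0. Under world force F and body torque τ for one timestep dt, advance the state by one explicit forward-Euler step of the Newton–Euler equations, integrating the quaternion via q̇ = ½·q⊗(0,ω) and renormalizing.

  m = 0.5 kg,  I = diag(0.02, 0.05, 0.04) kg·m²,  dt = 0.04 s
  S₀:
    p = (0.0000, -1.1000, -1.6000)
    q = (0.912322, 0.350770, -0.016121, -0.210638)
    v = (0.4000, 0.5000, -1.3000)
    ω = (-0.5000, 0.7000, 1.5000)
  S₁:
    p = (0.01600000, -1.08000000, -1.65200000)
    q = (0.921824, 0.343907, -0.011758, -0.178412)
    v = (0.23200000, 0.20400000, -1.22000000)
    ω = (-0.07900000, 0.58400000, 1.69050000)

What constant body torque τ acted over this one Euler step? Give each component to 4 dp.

Δω = ω₁−ω₀ = (0.42100000, -0.11600000, 0.19050000)
gyro term ω₀×Iω₀ = (-0.0105, 0.0150, -0.0105)
I·α + gyro = (0.2000, -0.1300, 0.1800)

τ = (0.2000, -0.1300, 0.1800)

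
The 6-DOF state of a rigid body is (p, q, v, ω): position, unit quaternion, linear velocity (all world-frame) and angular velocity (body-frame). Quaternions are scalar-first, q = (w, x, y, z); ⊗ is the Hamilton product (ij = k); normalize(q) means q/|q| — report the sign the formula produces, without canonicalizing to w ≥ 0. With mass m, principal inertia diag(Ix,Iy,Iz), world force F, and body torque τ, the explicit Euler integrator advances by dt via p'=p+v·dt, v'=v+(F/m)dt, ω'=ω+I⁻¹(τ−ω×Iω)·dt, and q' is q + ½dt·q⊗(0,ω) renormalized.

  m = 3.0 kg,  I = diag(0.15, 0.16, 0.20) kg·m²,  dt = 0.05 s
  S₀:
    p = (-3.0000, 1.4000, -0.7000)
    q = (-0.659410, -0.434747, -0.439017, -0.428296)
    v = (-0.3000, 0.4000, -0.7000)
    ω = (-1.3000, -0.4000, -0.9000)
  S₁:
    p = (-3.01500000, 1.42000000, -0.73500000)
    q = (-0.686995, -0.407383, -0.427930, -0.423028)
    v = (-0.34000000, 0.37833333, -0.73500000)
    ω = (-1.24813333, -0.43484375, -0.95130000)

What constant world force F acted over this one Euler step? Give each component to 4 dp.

F = (-2.4000, -1.3000, -2.1000)

v₁ − v₀ = (-0.04000000, -0.02166667, -0.03500000)
F = m·Δv/dt = (-2.4000, -1.3000, -2.1000)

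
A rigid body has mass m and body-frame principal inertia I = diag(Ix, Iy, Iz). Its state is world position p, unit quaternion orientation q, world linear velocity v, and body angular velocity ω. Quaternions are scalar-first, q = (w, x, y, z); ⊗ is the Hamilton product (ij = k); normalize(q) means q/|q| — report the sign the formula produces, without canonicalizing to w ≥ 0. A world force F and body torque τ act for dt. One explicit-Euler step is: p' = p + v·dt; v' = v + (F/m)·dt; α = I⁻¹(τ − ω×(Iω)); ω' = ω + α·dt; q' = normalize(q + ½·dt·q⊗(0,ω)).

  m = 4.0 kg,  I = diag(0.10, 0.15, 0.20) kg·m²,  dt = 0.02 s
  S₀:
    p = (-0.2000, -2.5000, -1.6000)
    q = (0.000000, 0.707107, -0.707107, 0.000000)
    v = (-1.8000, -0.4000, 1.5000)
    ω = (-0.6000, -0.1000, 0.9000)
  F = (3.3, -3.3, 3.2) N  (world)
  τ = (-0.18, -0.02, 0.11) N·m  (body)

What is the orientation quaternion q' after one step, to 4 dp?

q' = (0.0035, 0.7007, -0.7134, -0.0049)

2q̇ = q⊗(0,ω) = (0.3535535, -0.6363963, -0.6363963, -0.4949749)
q' = normalize(q + ½dt·q⊗(0,ω)) = (0.0035, 0.7007, -0.7134, -0.0049)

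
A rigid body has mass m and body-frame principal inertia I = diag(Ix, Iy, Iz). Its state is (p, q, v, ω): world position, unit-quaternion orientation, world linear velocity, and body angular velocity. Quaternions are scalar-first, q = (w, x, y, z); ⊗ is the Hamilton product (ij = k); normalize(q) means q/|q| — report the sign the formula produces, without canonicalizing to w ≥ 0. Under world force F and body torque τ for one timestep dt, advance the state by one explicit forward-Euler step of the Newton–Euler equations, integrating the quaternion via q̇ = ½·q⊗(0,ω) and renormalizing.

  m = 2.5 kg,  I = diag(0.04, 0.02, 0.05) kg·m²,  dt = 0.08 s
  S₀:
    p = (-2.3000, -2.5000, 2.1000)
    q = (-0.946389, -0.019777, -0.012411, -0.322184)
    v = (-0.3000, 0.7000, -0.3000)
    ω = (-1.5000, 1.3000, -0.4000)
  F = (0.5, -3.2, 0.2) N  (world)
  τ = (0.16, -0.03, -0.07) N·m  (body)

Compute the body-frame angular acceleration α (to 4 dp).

precession coupling ω×(Iω) = (-0.0156, -0.0060, 0.0390)
angular accel α = (4.3900, -1.2000, -2.1800)

α = (4.3900, -1.2000, -2.1800)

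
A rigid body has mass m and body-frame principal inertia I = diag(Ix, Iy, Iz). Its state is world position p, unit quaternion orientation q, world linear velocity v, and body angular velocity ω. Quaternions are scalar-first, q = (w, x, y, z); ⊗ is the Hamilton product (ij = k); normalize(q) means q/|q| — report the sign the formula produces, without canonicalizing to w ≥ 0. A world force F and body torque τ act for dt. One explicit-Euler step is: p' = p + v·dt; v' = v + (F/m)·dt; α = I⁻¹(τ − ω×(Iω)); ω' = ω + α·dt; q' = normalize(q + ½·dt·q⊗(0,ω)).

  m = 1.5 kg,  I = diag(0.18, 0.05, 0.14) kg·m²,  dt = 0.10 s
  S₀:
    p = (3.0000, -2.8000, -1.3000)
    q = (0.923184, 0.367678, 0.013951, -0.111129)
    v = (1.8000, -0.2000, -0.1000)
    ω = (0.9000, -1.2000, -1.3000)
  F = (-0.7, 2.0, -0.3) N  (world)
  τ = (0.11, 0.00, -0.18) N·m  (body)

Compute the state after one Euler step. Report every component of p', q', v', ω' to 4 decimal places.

p' = (3.1800, -2.8200, -1.3100)
q' = (0.8959, 0.3997, -0.0224, -0.1929)
v' = (1.7533, -0.0667, -0.1200)
ω' = (0.8831, -1.1064, -1.5289)

precession coupling ω×(Iω) = (0.1404, -0.0468, 0.1404)
angular accel α = (-0.1689, 0.9360, -2.2886)
new body rate ω' = (0.8831, -1.1064, -1.5289)
q⊗(0,ω) = (-0.4586367, 0.6793745, -0.7298555, -1.6539087)
q' = normalize(q + ½dt·q⊗(0,ω)) = (0.8959, 0.3997, -0.0224, -0.1929)
linear accel F/m = (-0.4667, 1.3333, -0.2000)
p + v·dt = (3.1800, -2.8200, -1.3100)
v' = v + a·dt = (1.7533, -0.0667, -0.1200)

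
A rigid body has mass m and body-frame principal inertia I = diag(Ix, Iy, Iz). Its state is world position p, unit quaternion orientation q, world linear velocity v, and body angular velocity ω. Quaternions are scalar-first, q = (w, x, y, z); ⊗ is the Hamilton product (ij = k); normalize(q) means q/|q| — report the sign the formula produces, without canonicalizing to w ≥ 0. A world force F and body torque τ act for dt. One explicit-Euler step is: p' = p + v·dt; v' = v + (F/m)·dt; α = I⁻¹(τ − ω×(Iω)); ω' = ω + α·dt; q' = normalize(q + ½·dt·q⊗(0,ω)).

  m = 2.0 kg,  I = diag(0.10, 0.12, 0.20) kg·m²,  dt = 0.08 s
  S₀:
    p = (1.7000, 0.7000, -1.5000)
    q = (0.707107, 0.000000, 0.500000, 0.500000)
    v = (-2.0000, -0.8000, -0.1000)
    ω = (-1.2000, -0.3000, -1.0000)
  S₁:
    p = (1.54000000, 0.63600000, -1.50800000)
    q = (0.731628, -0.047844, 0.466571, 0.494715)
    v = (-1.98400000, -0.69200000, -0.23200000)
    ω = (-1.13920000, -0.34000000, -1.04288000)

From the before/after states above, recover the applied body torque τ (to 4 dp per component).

τ = (0.1000, -0.1800, -0.1000)

Δω = ω₁−ω₀ = (0.06080000, -0.04000000, -0.04288000)
ω₀×(Iω₀) = (0.0240, -0.1200, 0.0072)
I·α + gyro = (0.1000, -0.1800, -0.1000)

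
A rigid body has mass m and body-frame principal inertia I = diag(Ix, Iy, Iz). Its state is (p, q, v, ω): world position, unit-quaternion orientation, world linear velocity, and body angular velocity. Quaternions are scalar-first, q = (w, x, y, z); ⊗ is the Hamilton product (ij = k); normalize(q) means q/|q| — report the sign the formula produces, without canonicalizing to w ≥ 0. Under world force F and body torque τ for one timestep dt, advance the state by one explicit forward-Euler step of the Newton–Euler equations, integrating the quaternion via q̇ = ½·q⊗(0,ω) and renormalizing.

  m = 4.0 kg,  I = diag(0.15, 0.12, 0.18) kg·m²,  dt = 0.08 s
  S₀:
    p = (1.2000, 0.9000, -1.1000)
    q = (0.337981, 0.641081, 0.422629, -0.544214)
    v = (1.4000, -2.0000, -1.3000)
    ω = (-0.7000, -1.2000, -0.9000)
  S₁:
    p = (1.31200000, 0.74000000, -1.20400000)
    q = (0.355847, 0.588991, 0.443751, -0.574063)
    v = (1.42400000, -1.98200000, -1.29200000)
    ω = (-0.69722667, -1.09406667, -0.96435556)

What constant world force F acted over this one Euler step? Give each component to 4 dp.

v₁ − v₀ = (0.02400000, 0.01800000, 0.00800000)
F = m·Δv/dt = (1.2000, 0.9000, 0.4000)

F = (1.2000, 0.9000, 0.4000)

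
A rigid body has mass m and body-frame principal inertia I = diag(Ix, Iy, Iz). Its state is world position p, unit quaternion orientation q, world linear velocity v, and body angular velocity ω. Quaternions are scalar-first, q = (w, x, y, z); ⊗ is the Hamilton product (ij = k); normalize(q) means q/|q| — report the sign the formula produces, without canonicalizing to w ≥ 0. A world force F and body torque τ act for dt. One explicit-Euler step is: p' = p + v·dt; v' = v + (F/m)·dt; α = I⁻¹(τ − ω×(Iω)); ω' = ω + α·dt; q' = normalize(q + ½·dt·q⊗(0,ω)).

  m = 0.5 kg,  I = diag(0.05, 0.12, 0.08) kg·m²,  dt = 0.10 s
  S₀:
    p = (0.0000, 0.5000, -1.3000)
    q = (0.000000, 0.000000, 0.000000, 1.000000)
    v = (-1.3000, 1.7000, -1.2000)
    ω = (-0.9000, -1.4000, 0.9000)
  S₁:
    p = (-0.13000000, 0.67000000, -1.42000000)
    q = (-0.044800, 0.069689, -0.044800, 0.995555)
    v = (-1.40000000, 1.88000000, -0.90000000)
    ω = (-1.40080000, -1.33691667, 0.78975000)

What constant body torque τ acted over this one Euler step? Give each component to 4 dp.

Δω = ω₁−ω₀ = (-0.50080000, 0.06308333, -0.11025000)
applied torque τ = (-0.2000, 0.1000, 0.0000)

τ = (-0.2000, 0.1000, 0.0000)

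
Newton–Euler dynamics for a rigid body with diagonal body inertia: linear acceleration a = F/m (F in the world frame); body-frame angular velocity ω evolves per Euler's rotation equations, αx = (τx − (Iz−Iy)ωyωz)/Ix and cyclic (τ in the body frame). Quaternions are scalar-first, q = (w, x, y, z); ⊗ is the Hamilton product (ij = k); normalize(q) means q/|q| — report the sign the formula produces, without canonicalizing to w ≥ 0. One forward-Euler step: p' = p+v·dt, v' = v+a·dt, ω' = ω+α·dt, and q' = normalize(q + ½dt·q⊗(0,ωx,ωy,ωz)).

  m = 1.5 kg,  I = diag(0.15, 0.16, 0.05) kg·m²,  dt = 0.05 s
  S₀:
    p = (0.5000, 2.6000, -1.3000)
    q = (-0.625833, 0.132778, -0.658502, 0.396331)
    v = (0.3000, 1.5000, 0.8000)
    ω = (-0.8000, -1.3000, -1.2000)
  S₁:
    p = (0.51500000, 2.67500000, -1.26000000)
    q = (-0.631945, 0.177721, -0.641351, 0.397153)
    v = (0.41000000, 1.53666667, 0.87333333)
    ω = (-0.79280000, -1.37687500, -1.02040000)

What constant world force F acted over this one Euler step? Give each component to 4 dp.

velocity change Δv = (0.11000000, 0.03666667, 0.07333333)
applied force F = (3.3000, 1.1000, 2.2000)

F = (3.3000, 1.1000, 2.2000)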